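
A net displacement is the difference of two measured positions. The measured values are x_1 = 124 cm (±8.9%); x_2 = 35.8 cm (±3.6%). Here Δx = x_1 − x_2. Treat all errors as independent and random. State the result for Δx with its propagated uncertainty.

Absolute uncertainties add in quadrature for a linear combination:
  (δx_1)² = 122;  (δx_2)² = 1.66
δΔx = √(123) = 11.1 cm
Δx = 88.2 cm.

88.2 ± 11.1 cm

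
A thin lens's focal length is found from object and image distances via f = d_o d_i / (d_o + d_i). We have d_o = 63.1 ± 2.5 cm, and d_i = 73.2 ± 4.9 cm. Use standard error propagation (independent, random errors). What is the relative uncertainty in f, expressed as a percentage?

∂f/∂d_o = (d_i/(d_o+d_i))² = 0.288;  ∂f/∂d_i = (d_o/(d_o+d_i))² = 0.214
δf = √((∂f/∂d_o · δd_o)² + (∂f/∂d_i · δd_i)²) = √(0.520 + 1.10) = 1.27 cm
f = 33.9 cm, so δf/f = 1.27/33.9 = 0.0376.

3.76%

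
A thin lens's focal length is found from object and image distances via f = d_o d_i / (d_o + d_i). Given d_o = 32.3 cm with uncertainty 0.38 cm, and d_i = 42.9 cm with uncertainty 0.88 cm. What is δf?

0.204 cm

∂f/∂d_o = (d_i/(d_o+d_i))² = 0.325;  ∂f/∂d_i = (d_o/(d_o+d_i))² = 0.184
δf = √((∂f/∂d_o · δd_o)² + (∂f/∂d_i · δd_i)²) = √(0.0153 + 0.0264) = 0.204 cm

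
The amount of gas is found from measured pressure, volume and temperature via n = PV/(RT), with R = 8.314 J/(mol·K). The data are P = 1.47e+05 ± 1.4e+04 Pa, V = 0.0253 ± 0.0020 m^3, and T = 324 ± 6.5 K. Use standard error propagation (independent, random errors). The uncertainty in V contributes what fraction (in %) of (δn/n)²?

39.7%

(δn/n)² = (1·δP/P)² + (1·δV/V)² + (-1·δT/T)²
  P term: (1×0.0952)² = 0.00907
  V term: (1×0.0791)² = 0.00625
  T term: (-1×0.0201)² = 0.000402
Total = 0.0157. Share from V = 0.00625/0.0157 = 0.397.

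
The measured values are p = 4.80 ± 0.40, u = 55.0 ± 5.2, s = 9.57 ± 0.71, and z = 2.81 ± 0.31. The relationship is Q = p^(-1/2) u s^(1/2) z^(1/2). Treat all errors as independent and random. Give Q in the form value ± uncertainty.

Relative error in a monomial: (δQ/Q)² = Σ (nᵢ · δxᵢ/xᵢ)².
  (−½·δp/p)² = (-0.5×0.0833)² = 0.00174;  (1·δu/u)² = (1×0.0945)² = 0.00894;  (½·δs/s)² = (0.5×0.0742)² = 0.00138;  (½·δz/z)² = (0.5×0.110)² = 0.00304
δQ/Q = √(0.0151) = 0.123
Q = 130, so δQ = 0.123 × 130 = 16.0.

130 ± 16.0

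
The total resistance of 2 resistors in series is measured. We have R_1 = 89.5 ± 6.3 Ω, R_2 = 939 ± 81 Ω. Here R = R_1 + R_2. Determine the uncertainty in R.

For a sum/difference, combine absolute errors in quadrature:
  (δR_1)² = 39.7;  (δR_2)² = 6560
δR = √(6600) = 81.2 Ω

81.2 Ω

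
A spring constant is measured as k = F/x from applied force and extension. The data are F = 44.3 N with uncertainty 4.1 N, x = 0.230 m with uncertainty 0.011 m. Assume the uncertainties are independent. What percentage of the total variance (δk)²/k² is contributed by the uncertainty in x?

(δk/k)² = (1·δF/F)² + (-1·δx/x)²
  F term: (1×0.0926)² = 0.00857
  x term: (-1×0.0478)² = 0.00229
Total = 0.0109. Share from x = 0.00229/0.0109 = 0.211.

21.1%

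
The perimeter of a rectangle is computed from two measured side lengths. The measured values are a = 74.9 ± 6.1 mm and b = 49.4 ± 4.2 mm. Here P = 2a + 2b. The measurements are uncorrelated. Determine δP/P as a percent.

Sums and differences: (δP)² = Σ (cᵢ δxᵢ)².
  (2·δa)² = 149;  (2·δb)² = 70.6
δP = √(219) = 14.8 mm
P = 249 mm, so δP/P = 14.8/249 = 0.0596.

5.96%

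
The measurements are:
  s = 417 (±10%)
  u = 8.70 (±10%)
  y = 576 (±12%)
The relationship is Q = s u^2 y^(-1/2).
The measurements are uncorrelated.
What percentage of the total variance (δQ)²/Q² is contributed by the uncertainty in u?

(δQ/Q)² = (1·δs/s)² + (2·δu/u)² + (−½·δy/y)²
  s term: (1×0.100)² = 0.0100
  u term: (2×0.100)² = 0.0400
  y term: (-0.5×0.120)² = 0.00360
Total = 0.0536. Share from u = 0.0400/0.0536 = 0.746.

74.6%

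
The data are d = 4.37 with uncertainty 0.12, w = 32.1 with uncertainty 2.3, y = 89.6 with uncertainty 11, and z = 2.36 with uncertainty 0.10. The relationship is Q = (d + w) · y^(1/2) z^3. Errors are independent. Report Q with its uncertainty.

4540 ± 702

Let u = d + w = 36.5. δu = √(δd² + δw²) = √(0.0144 + 5.29) = 2.30, so δu/u = 0.0632.
Q is then a monomial in u, y, z:
δQ/Q = √((δu/u)² + (½·δy/y)² + (3·δz/z)²) = √(0.00399 + 0.00377 + 0.0162) = 0.155
Q = 4540, so δQ = 0.155 × 4540 = 702.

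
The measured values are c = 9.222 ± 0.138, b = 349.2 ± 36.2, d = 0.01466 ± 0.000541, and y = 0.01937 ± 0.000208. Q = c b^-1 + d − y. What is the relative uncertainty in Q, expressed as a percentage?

Let p = c·b^-1 = 0.02641. δp/p = √((1·δc/c)² + (-1·δb/b)²) = √(0.000224 + 0.0107) = 0.105, so δp = 0.00277.
Q = p + d − y: δQ = √(δp² + δd² + δy²) = √(7.65e-06 + 2.93e-07 + 4.33e-08) = 0.00283
Q = 0.02170, so δQ/Q = 0.00283/0.02170 = 0.130.

13.0%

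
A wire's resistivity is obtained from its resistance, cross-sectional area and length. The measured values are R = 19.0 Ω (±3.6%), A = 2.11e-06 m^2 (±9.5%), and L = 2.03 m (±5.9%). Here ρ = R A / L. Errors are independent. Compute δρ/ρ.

Each factor contributes (exponent × relative error)² to (δρ/ρ)²:
  (1·δR/R)² = (1×0.0360)² = 0.00130;  (1·δA/A)² = (1×0.0950)² = 0.00903;  (-1·δL/L)² = (-1×0.0590)² = 0.00348
δρ/ρ = √(0.0138) = 0.117

0.117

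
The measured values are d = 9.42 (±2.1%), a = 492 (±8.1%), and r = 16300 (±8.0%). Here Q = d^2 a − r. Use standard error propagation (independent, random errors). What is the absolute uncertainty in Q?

Let p = d^2·a = 43700. δp/p = √((2·δd/d)² + (1·δa/a)²) = √(0.00176 + 0.00656) = 0.0912, so δp = 3980.
Q = p − r: δQ = √(δp² + δr²) = √(1.59e+07 + 1.7e+06) = 4190

4190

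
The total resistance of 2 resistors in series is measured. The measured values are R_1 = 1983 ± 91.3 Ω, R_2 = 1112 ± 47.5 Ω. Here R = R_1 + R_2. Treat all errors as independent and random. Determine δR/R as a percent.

Absolute uncertainties add in quadrature for a linear combination:
  (δR_1)² = 8340;  (δR_2)² = 2260
δR = √(10600) = 103 Ω
R = 3095 Ω, so δR/R = 103/3095 = 0.0333.

3.33%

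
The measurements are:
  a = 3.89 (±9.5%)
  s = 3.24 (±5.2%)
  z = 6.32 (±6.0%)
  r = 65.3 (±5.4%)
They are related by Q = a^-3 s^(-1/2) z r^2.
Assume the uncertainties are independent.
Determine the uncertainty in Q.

79.3

For a monomial Q ∝ a^-3, s^(-1/2), z, r^2, fractional errors add in quadrature:
  (-3·δa/a)² = (-3×0.0950)² = 0.0812;  (−½·δs/s)² = (-0.5×0.0520)² = 0.000676;  (1·δz/z)² = (1×0.0600)² = 0.00360;  (2·δr/r)² = (2×0.0540)² = 0.0117
δQ/Q = √(0.0972) = 0.312
Q = 254, so δQ = 0.312 × 254 = 79.3.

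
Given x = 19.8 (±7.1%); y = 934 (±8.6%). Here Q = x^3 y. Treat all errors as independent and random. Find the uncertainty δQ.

Since Q is a product/quotient, work with relative uncertainties:
  (3·δx/x)² = (3×0.0710)² = 0.0454;  (1·δy/y)² = (1×0.0860)² = 0.00740
δQ/Q = √(0.0528) = 0.230
Q = 7.25e+06, so δQ = 0.230 × 7.25e+06 = 1.67e+06.

1.67e+06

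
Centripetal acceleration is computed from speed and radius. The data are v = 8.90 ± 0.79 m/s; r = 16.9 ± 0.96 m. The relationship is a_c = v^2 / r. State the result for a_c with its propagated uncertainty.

4.69 ± 0.874 m/s^2

Since a_c is a product/quotient, work with relative uncertainties:
  (2·δv/v)² = (2×0.0888)² = 0.0315;  (-1·δr/r)² = (-1×0.0568)² = 0.00323
δa_c/a_c = √(0.0347) = 0.186
a_c = 4.69 m/s^2, so δa_c = 0.186 × 4.69 = 0.874 m/s^2.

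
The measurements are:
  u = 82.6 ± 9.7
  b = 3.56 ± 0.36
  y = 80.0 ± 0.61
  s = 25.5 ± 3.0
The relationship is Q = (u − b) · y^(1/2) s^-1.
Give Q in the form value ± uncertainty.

Let w = u − b = 79.0. δw = √(δu² + δb²) = √(94.1 + 0.130) = 9.71, so δw/w = 0.123.
Q is then a monomial in w, y, s:
δQ/Q = √((δw/w)² + (½·δy/y)² + (-1·δs/s)²) = √(0.0151 + 1.45e-05 + 0.0138) = 0.170
Q = 27.7, so δQ = 0.170 × 27.7 = 4.72.

27.7 ± 4.72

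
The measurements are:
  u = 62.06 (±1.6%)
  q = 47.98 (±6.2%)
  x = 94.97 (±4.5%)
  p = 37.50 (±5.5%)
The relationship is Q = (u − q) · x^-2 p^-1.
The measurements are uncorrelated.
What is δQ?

1.03e-05

Let w = u − q = 14.08. δw = √(δu² + δq²) = √(0.986 + 8.85) = 3.14, so δw/w = 0.223.
Q is then a monomial in w, x, p:
δQ/Q = √((δw/w)² + (-2·δx/x)² + (-1·δp/p)²) = √(0.0496 + 0.00810 + 0.00302) = 0.246
Q = 4.163e-05, so δQ = 0.246 × 4.163e-05 = 1.03e-05.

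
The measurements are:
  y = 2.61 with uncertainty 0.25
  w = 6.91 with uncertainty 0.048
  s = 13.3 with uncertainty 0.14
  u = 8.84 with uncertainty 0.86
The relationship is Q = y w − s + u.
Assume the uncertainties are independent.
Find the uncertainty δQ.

Let p = y·w = 18.0. δp/p = √((1·δy/y)² + (1·δw/w)²) = √(0.00917 + 4.83e-05) = 0.0960, so δp = 1.73.
Q = p − s + u: δQ = √(δp² + δs² + δu²) = √(3.00 + 0.0196 + 0.740) = 1.94

1.94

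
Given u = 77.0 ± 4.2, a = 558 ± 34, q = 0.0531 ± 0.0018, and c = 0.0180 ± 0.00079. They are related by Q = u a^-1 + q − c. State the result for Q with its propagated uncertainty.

Let p = u·a^-1 = 0.138. δp/p = √((1·δu/u)² + (-1·δa/a)²) = √(0.00298 + 0.00371) = 0.0818, so δp = 0.0113.
Q = p + q − c: δQ = √(δp² + δq² + δc²) = √(0.000127 + 3.24e-06 + 6.24e-07) = 0.0115
Q = 0.173.

0.173 ± 0.0115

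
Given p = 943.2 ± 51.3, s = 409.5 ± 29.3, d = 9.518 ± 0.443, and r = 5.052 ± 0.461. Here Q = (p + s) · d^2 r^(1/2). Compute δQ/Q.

Let u = p + s = 1353. δu = √(δp² + δs²) = √(2630 + 858) = 59.1, so δu/u = 0.0437.
Q is then a monomial in u, d, r:
δQ/Q = √((δu/u)² + (2·δd/d)² + (½·δr/r)²) = √(0.00191 + 0.00867 + 0.00208) = 0.112

0.112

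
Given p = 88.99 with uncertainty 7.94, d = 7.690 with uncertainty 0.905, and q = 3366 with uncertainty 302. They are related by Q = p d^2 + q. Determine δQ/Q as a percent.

15.7%

Let w = p·d^2 = 5263. δw/w = √((1·δp/p)² + (2·δd/d)²) = √(0.00796 + 0.0554) = 0.252, so δw = 1320.
Q = w + q: δQ = √(δw² + δq²) = √(1.75e+06 + 91200) = 1360
Q = 8629, so δQ/Q = 1360/8629 = 0.157.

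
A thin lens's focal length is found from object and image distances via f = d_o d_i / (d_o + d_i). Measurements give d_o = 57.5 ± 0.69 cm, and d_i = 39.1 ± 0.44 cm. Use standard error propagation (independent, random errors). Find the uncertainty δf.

∂f/∂d_o = (d_i/(d_o+d_i))² = 0.164;  ∂f/∂d_i = (d_o/(d_o+d_i))² = 0.354
δf = √((∂f/∂d_o · δd_o)² + (∂f/∂d_i · δd_i)²) = √(0.0128 + 0.0243) = 0.193 cm

0.193 cm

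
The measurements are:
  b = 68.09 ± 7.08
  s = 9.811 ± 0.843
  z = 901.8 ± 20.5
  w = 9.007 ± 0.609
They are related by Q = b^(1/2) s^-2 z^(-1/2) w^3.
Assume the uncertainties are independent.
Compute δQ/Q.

For a monomial Q ∝ b^(1/2), s^-2, z^(-1/2), w^3, fractional errors add in quadrature:
  (½·δb/b)² = (0.5×0.104)² = 0.00270;  (-2·δs/s)² = (-2×0.0859)² = 0.0295;  (−½·δz/z)² = (-0.5×0.0227)² = 0.000129;  (3·δw/w)² = (3×0.0676)² = 0.0411
δQ/Q = √(0.0735) = 0.271

0.271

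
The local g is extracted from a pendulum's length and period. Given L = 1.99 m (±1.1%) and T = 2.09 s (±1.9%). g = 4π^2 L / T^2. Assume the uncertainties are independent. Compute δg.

0.712 m/s^2

Each factor contributes (exponent × relative error)² to (δg/g)²:
  (1·δL/L)² = (1×0.0110)² = 0.000121;  (-2·δT/T)² = (-2×0.0190)² = 0.00144
δg/g = √(0.00156) = 0.0396
g = 18.0 m/s^2, so δg = 0.0396 × 18.0 = 0.712 m/s^2.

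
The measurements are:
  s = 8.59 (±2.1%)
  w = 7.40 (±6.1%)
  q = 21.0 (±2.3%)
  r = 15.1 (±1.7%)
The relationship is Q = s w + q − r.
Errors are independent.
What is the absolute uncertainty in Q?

4.14

Let p = s·w = 63.6. δp/p = √((1·δs/s)² + (1·δw/w)²) = √(0.000441 + 0.00372) = 0.0645, so δp = 4.10.
Q = p + q − r: δQ = √(δp² + δq² + δr²) = √(16.8 + 0.233 + 0.0659) = 4.14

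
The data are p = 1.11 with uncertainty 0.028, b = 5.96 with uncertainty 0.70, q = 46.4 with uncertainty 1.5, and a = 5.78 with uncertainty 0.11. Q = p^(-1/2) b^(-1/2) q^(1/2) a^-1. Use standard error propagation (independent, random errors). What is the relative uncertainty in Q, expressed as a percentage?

6.50%

Q is a product of powers, so relative uncertainties combine in quadrature:
  (−½·δp/p)² = (-0.5×0.0252)² = 0.000159;  (−½·δb/b)² = (-0.5×0.117)² = 0.00345;  (½·δq/q)² = (0.5×0.0323)² = 0.000261;  (-1·δa/a)² = (-1×0.0190)² = 0.000362
δQ/Q = √(0.00423) = 0.0650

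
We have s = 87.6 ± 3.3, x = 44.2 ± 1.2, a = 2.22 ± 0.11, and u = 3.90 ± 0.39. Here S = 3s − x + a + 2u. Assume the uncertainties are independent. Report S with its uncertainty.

For a sum/difference, combine absolute errors in quadrature:
  (3·δs)² = 98.0;  (δx)² = 1.44;  (δa)² = 0.0121;  (2·δu)² = 0.608
δS = √(100) = 10.0
S = 229.

229 ± 10.0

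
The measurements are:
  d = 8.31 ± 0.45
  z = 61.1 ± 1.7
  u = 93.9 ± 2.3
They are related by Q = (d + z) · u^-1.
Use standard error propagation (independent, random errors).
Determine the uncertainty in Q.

Let w = d + z = 69.4. δw = √(δd² + δz²) = √(0.203 + 2.89) = 1.76, so δw/w = 0.0253.
Q is then a monomial in w, u:
δQ/Q = √((δw/w)² + (-1·δu/u)²) = √(0.000642 + 0.000600) = 0.0352
Q = 0.739, so δQ = 0.0352 × 0.739 = 0.0260.

0.0260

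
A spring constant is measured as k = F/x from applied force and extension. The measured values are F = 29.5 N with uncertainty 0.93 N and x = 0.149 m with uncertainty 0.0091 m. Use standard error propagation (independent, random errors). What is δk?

13.6 N/m

k is a product of powers, so relative uncertainties combine in quadrature:
  (1·δF/F)² = (1×0.0315)² = 0.000994;  (-1·δx/x)² = (-1×0.0611)² = 0.00373
δk/k = √(0.00472) = 0.0687
k = 198 N/m, so δk = 0.0687 × 198 = 13.6 N/m.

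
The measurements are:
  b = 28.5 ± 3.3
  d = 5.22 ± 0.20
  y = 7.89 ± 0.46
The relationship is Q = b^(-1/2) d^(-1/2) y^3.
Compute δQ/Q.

0.185

Each factor contributes (exponent × relative error)² to (δQ/Q)²:
  (−½·δb/b)² = (-0.5×0.116)² = 0.00335;  (−½·δd/d)² = (-0.5×0.0383)² = 0.000367;  (3·δy/y)² = (3×0.0583)² = 0.0306
δQ/Q = √(0.0343) = 0.185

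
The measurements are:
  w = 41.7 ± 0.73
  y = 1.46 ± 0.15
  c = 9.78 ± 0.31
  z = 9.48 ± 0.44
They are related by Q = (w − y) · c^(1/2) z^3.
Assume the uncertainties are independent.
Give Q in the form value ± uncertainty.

Let u = w − y = 40.2. δu = √(δw² + δy²) = √(0.533 + 0.0225) = 0.745, so δu/u = 0.0185.
Q is then a monomial in u, c, z:
δQ/Q = √((δu/u)² + (½·δc/c)² + (3·δz/z)²) = √(0.000343 + 0.000251 + 0.0194) = 0.141
Q = 1.07e+05, so δQ = 0.141 × 1.07e+05 = 15200.

(1.07 ± 0.152) × 10^5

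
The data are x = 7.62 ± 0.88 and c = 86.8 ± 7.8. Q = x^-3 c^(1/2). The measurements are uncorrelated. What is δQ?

0.00736

Relative error in a monomial: (δQ/Q)² = Σ (nᵢ · δxᵢ/xᵢ)².
  (-3·δx/x)² = (-3×0.115)² = 0.120;  (½·δc/c)² = (0.5×0.0899)² = 0.00202
δQ/Q = √(0.122) = 0.349
Q = 0.0211, so δQ = 0.349 × 0.0211 = 0.00736.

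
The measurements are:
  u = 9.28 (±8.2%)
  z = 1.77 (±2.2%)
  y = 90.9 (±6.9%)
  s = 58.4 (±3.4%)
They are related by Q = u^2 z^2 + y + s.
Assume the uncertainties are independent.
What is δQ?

46.3

Let p = u^2·z^2 = 270. δp/p = √((2·δu/u)² + (2·δz/z)²) = √(0.0269 + 0.00194) = 0.170, so δp = 45.8.
Q = p + y + s: δQ = √(δp² + δy² + δs²) = √(2100 + 39.3 + 3.94) = 46.3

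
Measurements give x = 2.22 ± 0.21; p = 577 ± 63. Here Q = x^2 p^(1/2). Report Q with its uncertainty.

118 ± 23.3

Q is a product of powers, so relative uncertainties combine in quadrature:
  (2·δx/x)² = (2×0.0946)² = 0.0358;  (½·δp/p)² = (0.5×0.109)² = 0.00298
δQ/Q = √(0.0388) = 0.197
Q = 118, so δQ = 0.197 × 118 = 23.3.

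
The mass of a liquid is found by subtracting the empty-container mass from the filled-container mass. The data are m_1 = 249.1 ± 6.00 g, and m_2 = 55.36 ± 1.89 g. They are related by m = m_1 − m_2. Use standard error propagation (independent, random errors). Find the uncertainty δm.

6.29 g

Absolute uncertainties add in quadrature for a linear combination:
  (δm_1)² = 36.0;  (δm_2)² = 3.57
δm = √(39.6) = 6.29 g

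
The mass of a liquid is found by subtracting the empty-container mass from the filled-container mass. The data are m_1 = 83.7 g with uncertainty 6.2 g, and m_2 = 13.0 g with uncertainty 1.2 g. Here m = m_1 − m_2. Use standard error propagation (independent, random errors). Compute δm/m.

Sums and differences: (δm)² = Σ (cᵢ δxᵢ)².
  (δm_1)² = 38.4;  (δm_2)² = 1.44
δm = √(39.9) = 6.32 g
m = 70.7 g, so δm/m = 6.32/70.7 = 0.0893.

0.0893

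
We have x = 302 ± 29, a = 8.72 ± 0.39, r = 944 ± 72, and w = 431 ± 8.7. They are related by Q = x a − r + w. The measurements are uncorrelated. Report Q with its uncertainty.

Let p = x·a = 2630. δp/p = √((1·δx/x)² + (1·δa/a)²) = √(0.00922 + 0.00200) = 0.106, so δp = 279.
Q = p − r + w: δQ = √(δp² + δr² + δw²) = √(77800 + 5180 + 75.7) = 288
Q = 2120.

2120 ± 288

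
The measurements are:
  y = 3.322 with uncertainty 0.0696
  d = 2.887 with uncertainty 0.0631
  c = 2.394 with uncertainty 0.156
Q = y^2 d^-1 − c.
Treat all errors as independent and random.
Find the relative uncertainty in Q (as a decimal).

Let p = y^2·d^-1 = 3.823. δp/p = √((2·δy/y)² + (-1·δd/d)²) = √(0.00176 + 0.000478) = 0.0473, so δp = 0.181.
Q = p − c: δQ = √(δp² + δc²) = √(0.0326 + 0.0243) = 0.239
Q = 1.429, so δQ/Q = 0.239/1.429 = 0.167.

0.167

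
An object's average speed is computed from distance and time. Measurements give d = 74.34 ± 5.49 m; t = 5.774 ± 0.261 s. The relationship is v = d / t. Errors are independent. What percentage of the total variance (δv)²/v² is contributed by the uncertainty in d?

(δv/v)² = (1·δd/d)² + (-1·δt/t)²
  d term: (1×0.0738)² = 0.00545
  t term: (-1×0.0452)² = 0.00204
Total = 0.00750. Share from d = 0.00545/0.00750 = 0.727.

72.7%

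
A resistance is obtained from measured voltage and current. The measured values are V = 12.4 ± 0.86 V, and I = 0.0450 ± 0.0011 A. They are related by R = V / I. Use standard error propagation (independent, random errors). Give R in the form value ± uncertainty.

276 ± 20.3 Ω

Relative error in a monomial: (δR/R)² = Σ (nᵢ · δxᵢ/xᵢ)².
  (1·δV/V)² = (1×0.0694)² = 0.00481;  (-1·δI/I)² = (-1×0.0244)² = 0.000598
δR/R = √(0.00541) = 0.0735
R = 276 Ω, so δR = 0.0735 × 276 = 20.3 Ω.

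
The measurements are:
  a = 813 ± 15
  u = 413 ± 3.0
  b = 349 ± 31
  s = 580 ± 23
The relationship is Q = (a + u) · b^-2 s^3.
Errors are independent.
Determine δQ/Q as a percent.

Let w = a + u = 1230. δw = √(δa² + δu²) = √(225 + 9.00) = 15.3, so δw/w = 0.0125.
Q is then a monomial in w, b, s:
δQ/Q = √((δw/w)² + (-2·δb/b)² + (3·δs/s)²) = √(0.000156 + 0.0316 + 0.0142) = 0.214

21.4%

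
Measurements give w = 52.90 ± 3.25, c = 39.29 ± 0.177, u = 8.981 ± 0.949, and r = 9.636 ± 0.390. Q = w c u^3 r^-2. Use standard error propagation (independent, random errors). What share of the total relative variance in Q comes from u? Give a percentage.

(δQ/Q)² = (1·δw/w)² + (1·δc/c)² + (3·δu/u)² + (-2·δr/r)²
  w term: (1×0.0614)² = 0.00377
  c term: (1×0.00450)² = 2.03e-05
  u term: (3×0.106)² = 0.100
  r term: (-2×0.0405)² = 0.00655
Total = 0.111. Share from u = 0.100/0.111 = 0.907.

90.7%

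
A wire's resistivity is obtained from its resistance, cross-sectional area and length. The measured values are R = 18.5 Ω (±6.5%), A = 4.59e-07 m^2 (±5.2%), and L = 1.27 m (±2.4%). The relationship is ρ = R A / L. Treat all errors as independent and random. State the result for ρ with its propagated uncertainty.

For a monomial ρ ∝ R, A, L^-1, fractional errors add in quadrature:
  (1·δR/R)² = (1×0.0650)² = 0.00423;  (1·δA/A)² = (1×0.0520)² = 0.00270;  (-1·δL/L)² = (-1×0.0240)² = 0.000576
δρ/ρ = √(0.00751) = 0.0866
ρ = 6.69e-06 Ω·m, so δρ = 0.0866 × 6.69e-06 = 5.79e-07 Ω·m.

(6.69 ± 0.579) × 10^-6 Ω·m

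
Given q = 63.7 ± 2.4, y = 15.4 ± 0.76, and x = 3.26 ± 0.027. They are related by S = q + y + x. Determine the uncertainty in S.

S is a linear combination, so absolute uncertainties add in quadrature:
  (δq)² = 5.76;  (δy)² = 0.578;  (δx)² = 0.000729
δS = √(6.34) = 2.52

2.52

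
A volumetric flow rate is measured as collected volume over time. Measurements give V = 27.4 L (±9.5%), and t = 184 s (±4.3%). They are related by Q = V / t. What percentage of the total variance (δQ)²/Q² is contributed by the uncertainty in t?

17.0%

(δQ/Q)² = (1·δV/V)² + (-1·δt/t)²
  V term: (1×0.0950)² = 0.00903
  t term: (-1×0.0430)² = 0.00185
Total = 0.0109. Share from t = 0.00185/0.0109 = 0.170.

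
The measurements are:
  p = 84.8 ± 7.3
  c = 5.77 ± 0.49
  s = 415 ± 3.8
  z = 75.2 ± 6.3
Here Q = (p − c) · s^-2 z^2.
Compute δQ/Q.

0.192

Let u = p − c = 79.0. δu = √(δp² + δc²) = √(53.3 + 0.240) = 7.32, so δu/u = 0.0926.
Q is then a monomial in u, s, z:
δQ/Q = √((δu/u)² + (-2·δs/s)² + (2·δz/z)²) = √(0.00857 + 0.000335 + 0.0281) = 0.192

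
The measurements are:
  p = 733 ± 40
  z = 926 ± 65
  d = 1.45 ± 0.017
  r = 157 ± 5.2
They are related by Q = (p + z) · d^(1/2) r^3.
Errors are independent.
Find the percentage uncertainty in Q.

Let u = p + z = 1660. δu = √(δp² + δz²) = √(1600 + 4220) = 76.3, so δu/u = 0.0460.
Q is then a monomial in u, d, r:
δQ/Q = √((δu/u)² + (½·δd/d)² + (3·δr/r)²) = √(0.00212 + 3.44e-05 + 0.00987) = 0.110

11.0%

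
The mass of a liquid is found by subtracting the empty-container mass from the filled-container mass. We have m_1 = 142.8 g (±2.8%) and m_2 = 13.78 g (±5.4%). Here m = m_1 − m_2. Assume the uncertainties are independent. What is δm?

4.07 g

m is a linear combination, so absolute uncertainties add in quadrature:
  (δm_1)² = 16.0;  (δm_2)² = 0.554
δm = √(16.5) = 4.07 g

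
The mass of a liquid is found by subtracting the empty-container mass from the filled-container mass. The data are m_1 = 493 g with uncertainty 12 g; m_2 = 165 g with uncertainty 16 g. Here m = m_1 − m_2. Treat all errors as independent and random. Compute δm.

Each term contributes (cᵢ δxᵢ)² to (δm)²:
  (δm_1)² = 144;  (δm_2)² = 256
δm = √(400) = 20.0 g

20.0 g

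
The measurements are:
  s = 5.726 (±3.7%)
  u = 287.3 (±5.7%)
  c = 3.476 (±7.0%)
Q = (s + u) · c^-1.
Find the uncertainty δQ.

7.55

Let w = s + u = 293.0. δw = √(δs² + δu²) = √(0.0449 + 268) = 16.4, so δw/w = 0.0559.
Q is then a monomial in w, c:
δQ/Q = √((δw/w)² + (-1·δc/c)²) = √(0.00312 + 0.00490) = 0.0896
Q = 84.30, so δQ = 0.0896 × 84.30 = 7.55.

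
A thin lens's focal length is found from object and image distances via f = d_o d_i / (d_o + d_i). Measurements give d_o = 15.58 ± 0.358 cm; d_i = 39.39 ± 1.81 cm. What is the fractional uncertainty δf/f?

0.0210

∂f/∂d_o = (d_i/(d_o+d_i))² = 0.513;  ∂f/∂d_i = (d_o/(d_o+d_i))² = 0.0803
δf = √((∂f/∂d_o · δd_o)² + (∂f/∂d_i · δd_i)²) = √(0.0338 + 0.0211) = 0.234 cm
f = 11.16 cm, so δf/f = 0.234/11.16 = 0.0210.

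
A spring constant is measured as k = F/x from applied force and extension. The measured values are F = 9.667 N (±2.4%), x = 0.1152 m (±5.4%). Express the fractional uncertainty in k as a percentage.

5.91%

For a monomial k ∝ F, x^-1, fractional errors add in quadrature:
  (1·δF/F)² = (1×0.0240)² = 0.000576;  (-1·δx/x)² = (-1×0.0540)² = 0.00292
δk/k = √(0.00349) = 0.0591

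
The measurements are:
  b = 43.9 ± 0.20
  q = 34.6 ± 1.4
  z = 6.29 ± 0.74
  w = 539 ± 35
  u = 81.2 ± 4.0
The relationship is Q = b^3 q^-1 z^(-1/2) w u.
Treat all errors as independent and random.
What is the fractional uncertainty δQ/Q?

Products/powers → add relative errors in quadrature, weighted by exponent:
  (3·δb/b)² = (3×0.00456)² = 0.000187;  (-1·δq/q)² = (-1×0.0405)² = 0.00164;  (−½·δz/z)² = (-0.5×0.118)² = 0.00346;  (1·δw/w)² = (1×0.0649)² = 0.00422;  (1·δu/u)² = (1×0.0493)² = 0.00243
δQ/Q = √(0.0119) = 0.109

0.109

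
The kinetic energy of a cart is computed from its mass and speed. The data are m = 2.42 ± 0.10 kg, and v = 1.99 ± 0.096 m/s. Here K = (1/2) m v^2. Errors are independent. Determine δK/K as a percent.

Since K is a product/quotient, work with relative uncertainties:
  (1·δm/m)² = (1×0.0413)² = 0.00171;  (2·δv/v)² = (2×0.0482)² = 0.00931
δK/K = √(0.0110) = 0.105

10.5%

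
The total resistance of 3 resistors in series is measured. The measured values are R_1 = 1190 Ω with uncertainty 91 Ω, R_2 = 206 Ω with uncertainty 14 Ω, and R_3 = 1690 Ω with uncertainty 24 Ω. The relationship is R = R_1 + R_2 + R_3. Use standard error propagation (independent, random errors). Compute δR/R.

0.0308

Sums and differences: (δR)² = Σ (cᵢ δxᵢ)².
  (δR_1)² = 8280;  (δR_2)² = 196;  (δR_3)² = 576
δR = √(9050) = 95.1 Ω
R = 3090 Ω, so δR/R = 95.1/3090 = 0.0308.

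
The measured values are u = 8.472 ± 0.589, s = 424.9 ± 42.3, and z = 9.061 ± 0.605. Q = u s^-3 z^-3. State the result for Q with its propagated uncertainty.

Since Q is a product/quotient, work with relative uncertainties:
  (1·δu/u)² = (1×0.0695)² = 0.00483;  (-3·δs/s)² = (-3×0.0996)² = 0.0892;  (-3·δz/z)² = (-3×0.0668)² = 0.0401
δQ/Q = √(0.134) = 0.366
Q = 1.485e-10, so δQ = 0.366 × 1.485e-10 = 5.44e-11.

(1.485 ± 0.544) × 10^-10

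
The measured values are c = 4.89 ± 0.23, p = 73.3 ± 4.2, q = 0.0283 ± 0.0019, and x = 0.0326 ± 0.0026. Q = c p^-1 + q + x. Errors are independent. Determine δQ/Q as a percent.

4.62%

Let w = c·p^-1 = 0.0667. δw/w = √((1·δc/c)² + (-1·δp/p)²) = √(0.00221 + 0.00328) = 0.0741, so δw = 0.00495.
Q = w + q + x: δQ = √(δw² + δq² + δx²) = √(2.45e-05 + 3.61e-06 + 6.76e-06) = 0.00590
Q = 0.128, so δQ/Q = 0.00590/0.128 = 0.0462.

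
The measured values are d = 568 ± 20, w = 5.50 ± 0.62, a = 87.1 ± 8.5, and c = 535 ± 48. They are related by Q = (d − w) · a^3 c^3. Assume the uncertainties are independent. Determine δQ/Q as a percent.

39.9%

Let u = d − w = 562. δu = √(δd² + δw²) = √(400 + 0.384) = 20.0, so δu/u = 0.0356.
Q is then a monomial in u, a, c:
δQ/Q = √((δu/u)² + (3·δa/a)² + (3·δc/c)²) = √(0.00127 + 0.0857 + 0.0724) = 0.399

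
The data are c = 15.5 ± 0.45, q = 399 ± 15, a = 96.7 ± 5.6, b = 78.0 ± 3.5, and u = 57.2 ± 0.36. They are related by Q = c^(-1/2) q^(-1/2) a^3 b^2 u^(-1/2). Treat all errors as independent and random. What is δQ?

Products/powers → add relative errors in quadrature, weighted by exponent:
  (−½·δc/c)² = (-0.5×0.0290)² = 0.000211;  (−½·δq/q)² = (-0.5×0.0376)² = 0.000353;  (3·δa/a)² = (3×0.0579)² = 0.0302;  (2·δb/b)² = (2×0.0449)² = 0.00805;  (−½·δu/u)² = (-0.5×0.00629)² = 9.9e-06
δQ/Q = √(0.0388) = 0.197
Q = 9.25e+06, so δQ = 0.197 × 9.25e+06 = 1.82e+06.

1.82e+06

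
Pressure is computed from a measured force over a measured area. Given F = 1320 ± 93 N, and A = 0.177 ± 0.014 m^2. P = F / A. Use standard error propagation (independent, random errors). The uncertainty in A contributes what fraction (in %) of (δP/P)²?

(δP/P)² = (1·δF/F)² + (-1·δA/A)²
  F term: (1×0.0705)² = 0.00496
  A term: (-1×0.0791)² = 0.00626
Total = 0.0112. Share from A = 0.00626/0.0112 = 0.558.

55.8%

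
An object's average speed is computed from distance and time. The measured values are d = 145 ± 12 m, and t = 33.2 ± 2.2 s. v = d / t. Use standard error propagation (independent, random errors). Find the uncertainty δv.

Products/powers → add relative errors in quadrature, weighted by exponent:
  (1·δd/d)² = (1×0.0828)² = 0.00685;  (-1·δt/t)² = (-1×0.0663)² = 0.00439
δv/v = √(0.0112) = 0.106
v = 4.37 m/s, so δv = 0.106 × 4.37 = 0.463 m/s.

0.463 m/s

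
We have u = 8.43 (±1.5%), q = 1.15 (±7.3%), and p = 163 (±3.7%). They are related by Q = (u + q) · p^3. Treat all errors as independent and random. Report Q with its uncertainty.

Let w = u + q = 9.58. δw = √(δu² + δq²) = √(0.0160 + 0.00705) = 0.152, so δw/w = 0.0158.
Q is then a monomial in w, p:
δQ/Q = √((δw/w)² + (3·δp/p)²) = √(0.000251 + 0.0123) = 0.112
Q = 4.15e+07, so δQ = 0.112 × 4.15e+07 = 4.65e+06.

(4.15 ± 0.465) × 10^7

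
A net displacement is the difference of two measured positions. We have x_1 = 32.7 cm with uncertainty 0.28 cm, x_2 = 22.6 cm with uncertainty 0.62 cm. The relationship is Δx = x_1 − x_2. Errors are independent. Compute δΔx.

For a sum/difference, combine absolute errors in quadrature:
  (δx_1)² = 0.0784;  (δx_2)² = 0.384
δΔx = √(0.463) = 0.680 cm

0.680 cm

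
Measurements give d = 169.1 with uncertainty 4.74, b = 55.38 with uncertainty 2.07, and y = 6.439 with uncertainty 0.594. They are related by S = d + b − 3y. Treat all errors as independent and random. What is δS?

Each term contributes (cᵢ δxᵢ)² to (δS)²:
  (δd)² = 22.5;  (δb)² = 4.28;  (3·δy)² = 3.18
δS = √(29.9) = 5.47

5.47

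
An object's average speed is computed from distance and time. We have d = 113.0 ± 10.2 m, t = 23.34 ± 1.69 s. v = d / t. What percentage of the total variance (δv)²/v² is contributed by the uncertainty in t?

(δv/v)² = (1·δd/d)² + (-1·δt/t)²
  d term: (1×0.0903)² = 0.00815
  t term: (-1×0.0724)² = 0.00524
Total = 0.0134. Share from t = 0.00524/0.0134 = 0.392.

39.2%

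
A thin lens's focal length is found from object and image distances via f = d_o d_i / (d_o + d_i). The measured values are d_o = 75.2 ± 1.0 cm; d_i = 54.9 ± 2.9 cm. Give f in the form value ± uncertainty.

31.7 ± 0.985 cm

∂f/∂d_o = (d_i/(d_o+d_i))² = 0.178;  ∂f/∂d_i = (d_o/(d_o+d_i))² = 0.334
δf = √((∂f/∂d_o · δd_o)² + (∂f/∂d_i · δd_i)²) = √(0.0317 + 0.939) = 0.985 cm
f = 31.7 cm.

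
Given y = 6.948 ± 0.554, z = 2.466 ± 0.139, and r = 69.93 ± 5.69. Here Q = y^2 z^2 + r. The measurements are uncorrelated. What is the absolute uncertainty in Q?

Let p = y^2·z^2 = 293.6. δp/p = √((2·δy/y)² + (2·δz/z)²) = √(0.0254 + 0.0127) = 0.195, so δp = 57.3.
Q = p + r: δQ = √(δp² + δr²) = √(3290 + 32.4) = 57.6

57.6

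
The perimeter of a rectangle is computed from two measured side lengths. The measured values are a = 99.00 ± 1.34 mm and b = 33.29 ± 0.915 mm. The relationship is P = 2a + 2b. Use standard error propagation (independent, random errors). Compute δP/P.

0.0123

For a sum/difference, combine absolute errors in quadrature:
  (2·δa)² = 7.18;  (2·δb)² = 3.35
δP = √(10.5) = 3.25 mm
P = 264.6 mm, so δP/P = 3.25/264.6 = 0.0123.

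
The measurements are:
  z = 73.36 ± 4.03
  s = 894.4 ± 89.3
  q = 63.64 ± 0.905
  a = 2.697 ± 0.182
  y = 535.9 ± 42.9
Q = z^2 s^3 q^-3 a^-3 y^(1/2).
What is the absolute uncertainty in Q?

For a monomial Q ∝ z^2, s^3, q^-3, a^-3, y^(1/2), fractional errors add in quadrature:
  (2·δz/z)² = (2×0.0549)² = 0.0121;  (3·δs/s)² = (3×0.0998)² = 0.0897;  (-3·δq/q)² = (-3×0.0142)² = 0.00182;  (-3·δa/a)² = (-3×0.0675)² = 0.0410;  (½·δy/y)² = (0.5×0.0801)² = 0.00160
δQ/Q = √(0.146) = 0.382
Q = 1.763e+07, so δQ = 0.382 × 1.763e+07 = 6.74e+06.

6.74e+06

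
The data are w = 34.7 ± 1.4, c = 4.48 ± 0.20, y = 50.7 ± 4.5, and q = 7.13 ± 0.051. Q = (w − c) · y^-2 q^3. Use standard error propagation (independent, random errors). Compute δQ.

0.788

Let u = w − c = 30.2. δu = √(δw² + δc²) = √(1.96 + 0.0400) = 1.41, so δu/u = 0.0468.
Q is then a monomial in u, y, q:
δQ/Q = √((δu/u)² + (-2·δy/y)² + (3·δq/q)²) = √(0.00219 + 0.0315 + 0.000460) = 0.185
Q = 4.26, so δQ = 0.185 × 4.26 = 0.788.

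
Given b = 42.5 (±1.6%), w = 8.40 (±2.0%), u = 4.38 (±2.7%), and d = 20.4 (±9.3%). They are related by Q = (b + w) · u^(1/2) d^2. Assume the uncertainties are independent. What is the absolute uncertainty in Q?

8290

Let h = b + w = 50.9. δh = √(δb² + δw²) = √(0.462 + 0.0282) = 0.700, so δh/h = 0.0138.
Q is then a monomial in h, u, d:
δQ/Q = √((δh/h)² + (½·δu/u)² + (2·δd/d)²) = √(0.000189 + 0.000182 + 0.0346) = 0.187
Q = 44300, so δQ = 0.187 × 44300 = 8290.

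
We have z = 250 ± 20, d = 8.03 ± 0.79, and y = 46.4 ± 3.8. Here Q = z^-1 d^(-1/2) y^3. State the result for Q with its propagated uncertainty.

141 ± 37.1

Q is a product of powers, so relative uncertainties combine in quadrature:
  (-1·δz/z)² = (-1×0.0800)² = 0.00640;  (−½·δd/d)² = (-0.5×0.0984)² = 0.00242;  (3·δy/y)² = (3×0.0819)² = 0.0604
δQ/Q = √(0.0692) = 0.263
Q = 141, so δQ = 0.263 × 141 = 37.1.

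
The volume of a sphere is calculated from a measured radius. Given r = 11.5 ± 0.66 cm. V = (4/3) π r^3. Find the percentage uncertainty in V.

V ∝ r^3, so δV/V = |3| · δr/r = 3 × 0.0574 = 0.172.

17.2%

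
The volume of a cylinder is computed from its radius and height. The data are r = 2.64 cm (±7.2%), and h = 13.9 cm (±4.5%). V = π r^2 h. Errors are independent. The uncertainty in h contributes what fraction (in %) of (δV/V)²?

8.90%

(δV/V)² = (2·δr/r)² + (1·δh/h)²
  r term: (2×0.0720)² = 0.0207
  h term: (1×0.0450)² = 0.00202
Total = 0.0228. Share from h = 0.00202/0.0228 = 0.0890.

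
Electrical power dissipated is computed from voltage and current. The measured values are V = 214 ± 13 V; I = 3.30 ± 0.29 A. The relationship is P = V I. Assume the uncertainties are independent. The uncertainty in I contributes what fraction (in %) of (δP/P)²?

(δP/P)² = (1·δV/V)² + (1·δI/I)²
  V term: (1×0.0607)² = 0.00369
  I term: (1×0.0879)² = 0.00772
Total = 0.0114. Share from I = 0.00772/0.0114 = 0.677.

67.7%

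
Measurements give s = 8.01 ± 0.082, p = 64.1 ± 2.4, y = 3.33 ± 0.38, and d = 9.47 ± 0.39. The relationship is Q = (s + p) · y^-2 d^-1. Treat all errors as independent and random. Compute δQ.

0.161

Let u = s + p = 72.1. δu = √(δs² + δp²) = √(0.00672 + 5.76) = 2.40, so δu/u = 0.0333.
Q is then a monomial in u, y, d:
δQ/Q = √((δu/u)² + (-2·δy/y)² + (-1·δd/d)²) = √(0.00111 + 0.0521 + 0.00170) = 0.234
Q = 0.687, so δQ = 0.234 × 0.687 = 0.161.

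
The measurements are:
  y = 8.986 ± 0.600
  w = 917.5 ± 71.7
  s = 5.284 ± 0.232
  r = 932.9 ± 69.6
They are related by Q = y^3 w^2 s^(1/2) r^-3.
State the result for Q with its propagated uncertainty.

1.729 ± 0.587

For a monomial Q ∝ y^3, w^2, s^(1/2), r^-3, fractional errors add in quadrature:
  (3·δy/y)² = (3×0.0668)² = 0.0401;  (2·δw/w)² = (2×0.0781)² = 0.0244;  (½·δs/s)² = (0.5×0.0439)² = 0.000482;  (-3·δr/r)² = (-3×0.0746)² = 0.0501
δQ/Q = √(0.115) = 0.339
Q = 1.729, so δQ = 0.339 × 1.729 = 0.587.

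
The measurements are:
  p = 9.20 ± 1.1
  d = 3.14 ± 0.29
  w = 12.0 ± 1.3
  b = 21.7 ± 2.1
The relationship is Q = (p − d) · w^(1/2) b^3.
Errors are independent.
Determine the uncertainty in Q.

Let u = p − d = 6.06. δu = √(δp² + δd²) = √(1.21 + 0.0841) = 1.14, so δu/u = 0.188.
Q is then a monomial in u, w, b:
δQ/Q = √((δu/u)² + (½·δw/w)² + (3·δb/b)²) = √(0.0352 + 0.00293 + 0.0843) = 0.350
Q = 2.15e+05, so δQ = 0.350 × 2.15e+05 = 75100.

75100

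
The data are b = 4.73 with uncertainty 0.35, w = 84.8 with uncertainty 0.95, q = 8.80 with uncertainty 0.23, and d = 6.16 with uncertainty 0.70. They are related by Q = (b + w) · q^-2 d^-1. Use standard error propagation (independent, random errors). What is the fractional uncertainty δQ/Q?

0.126

Let u = b + w = 89.5. δu = √(δb² + δw²) = √(0.122 + 0.902) = 1.01, so δu/u = 0.0113.
Q is then a monomial in u, q, d:
δQ/Q = √((δu/u)² + (-2·δq/q)² + (-1·δd/d)²) = √(0.000128 + 0.00273 + 0.0129) = 0.126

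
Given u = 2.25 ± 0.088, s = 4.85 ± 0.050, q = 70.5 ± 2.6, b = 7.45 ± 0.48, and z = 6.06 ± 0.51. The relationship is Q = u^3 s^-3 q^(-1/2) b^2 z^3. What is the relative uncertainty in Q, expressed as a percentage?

30.9%

Products/powers → add relative errors in quadrature, weighted by exponent:
  (3·δu/u)² = (3×0.0391)² = 0.0138;  (-3·δs/s)² = (-3×0.0103)² = 0.000957;  (−½·δq/q)² = (-0.5×0.0369)² = 0.000340;  (2·δb/b)² = (2×0.0644)² = 0.0166;  (3·δz/z)² = (3×0.0842)² = 0.0637
δQ/Q = √(0.0954) = 0.309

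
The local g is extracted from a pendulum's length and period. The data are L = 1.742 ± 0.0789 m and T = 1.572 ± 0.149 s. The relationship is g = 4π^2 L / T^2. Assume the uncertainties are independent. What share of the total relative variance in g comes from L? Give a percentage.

(δg/g)² = (1·δL/L)² + (-2·δT/T)²
  L term: (1×0.0453)² = 0.00205
  T term: (-2×0.0948)² = 0.0359
Total = 0.0380. Share from L = 0.00205/0.0380 = 0.0540.

5.40%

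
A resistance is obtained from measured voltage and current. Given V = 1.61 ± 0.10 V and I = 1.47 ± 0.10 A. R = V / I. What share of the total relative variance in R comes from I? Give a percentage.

54.5%

(δR/R)² = (1·δV/V)² + (-1·δI/I)²
  V term: (1×0.0621)² = 0.00386
  I term: (-1×0.0680)² = 0.00463
Total = 0.00849. Share from I = 0.00463/0.00849 = 0.545.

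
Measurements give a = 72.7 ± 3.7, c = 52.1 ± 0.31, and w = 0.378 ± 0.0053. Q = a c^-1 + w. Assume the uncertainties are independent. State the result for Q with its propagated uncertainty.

1.77 ± 0.0717

Let p = a·c^-1 = 1.40. δp/p = √((1·δa/a)² + (-1·δc/c)²) = √(0.00259 + 3.54e-05) = 0.0512, so δp = 0.0715.
Q = p + w: δQ = √(δp² + δw²) = √(0.00511 + 2.81e-05) = 0.0717
Q = 1.77.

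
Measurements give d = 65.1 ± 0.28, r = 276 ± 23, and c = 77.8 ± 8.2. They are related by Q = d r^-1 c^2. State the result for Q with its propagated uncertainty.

Relative error in a monomial: (δQ/Q)² = Σ (nᵢ · δxᵢ/xᵢ)².
  (1·δd/d)² = (1×0.00430)² = 1.85e-05;  (-1·δr/r)² = (-1×0.0833)² = 0.00694;  (2·δc/c)² = (2×0.105)² = 0.0444
δQ/Q = √(0.0514) = 0.227
Q = 1430, so δQ = 0.227 × 1430 = 324.

1430 ± 324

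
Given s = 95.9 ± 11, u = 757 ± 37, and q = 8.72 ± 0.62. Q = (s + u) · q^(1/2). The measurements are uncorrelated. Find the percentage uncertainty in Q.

Let w = s + u = 853. δw = √(δs² + δu²) = √(121 + 1370) = 38.6, so δw/w = 0.0453.
Q is then a monomial in w, q:
δQ/Q = √((δw/w)² + (½·δq/q)²) = √(0.00205 + 0.00126) = 0.0576

5.76%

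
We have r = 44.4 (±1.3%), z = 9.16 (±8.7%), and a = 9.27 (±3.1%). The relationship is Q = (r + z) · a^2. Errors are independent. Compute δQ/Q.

0.0647

Let u = r + z = 53.6. δu = √(δr² + δz²) = √(0.333 + 0.635) = 0.984, so δu/u = 0.0184.
Q is then a monomial in u, a:
δQ/Q = √((δu/u)² + (2·δa/a)²) = √(0.000338 + 0.00384) = 0.0647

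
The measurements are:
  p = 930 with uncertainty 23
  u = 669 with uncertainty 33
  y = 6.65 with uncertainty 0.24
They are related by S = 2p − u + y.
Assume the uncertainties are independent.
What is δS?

56.6

S is a linear combination, so absolute uncertainties add in quadrature:
  (2·δp)² = 2120;  (δu)² = 1090;  (δy)² = 0.0576
δS = √(3210) = 56.6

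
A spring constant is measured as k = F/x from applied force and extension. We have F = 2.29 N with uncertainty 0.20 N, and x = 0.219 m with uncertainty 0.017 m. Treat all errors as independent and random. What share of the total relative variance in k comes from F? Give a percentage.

55.9%

(δk/k)² = (1·δF/F)² + (-1·δx/x)²
  F term: (1×0.0873)² = 0.00763
  x term: (-1×0.0776)² = 0.00603
Total = 0.0137. Share from F = 0.00763/0.0137 = 0.559.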